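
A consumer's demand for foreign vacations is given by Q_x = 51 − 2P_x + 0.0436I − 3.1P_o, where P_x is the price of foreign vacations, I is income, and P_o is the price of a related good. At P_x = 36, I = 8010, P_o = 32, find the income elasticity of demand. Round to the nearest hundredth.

Substituting, Q_x = 51 − 2(36) + 0.0436(8010) − 3.1(32) = 51 − 72 + 349.236 − 99.2 = 229.036.
∂Q_x/∂I = +0.0436, so E_I = 0.0436·(8010/229.036) ≈ 1.52.
E_I > 1: normal good (luxury).

1.52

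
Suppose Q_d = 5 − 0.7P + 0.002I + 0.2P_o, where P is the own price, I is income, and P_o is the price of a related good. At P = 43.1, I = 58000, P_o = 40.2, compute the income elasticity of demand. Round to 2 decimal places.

Q_d = 5 − 0.7(43.1) + 0.002(58000) + 0.2(40.2) = 5 − 30.17 + 116 + 8.04 = 98.87.
∂Q_d/∂I = +0.002, so E_I = 0.002·(58000/98.87) ≈ 1.17.
E_I > 1: normal good (luxury).

1.17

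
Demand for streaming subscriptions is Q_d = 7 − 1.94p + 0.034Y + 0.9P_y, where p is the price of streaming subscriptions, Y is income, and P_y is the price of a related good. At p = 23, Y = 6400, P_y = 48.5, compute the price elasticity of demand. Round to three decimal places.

At the given point, Q_d = 7 − 1.94(23) + 0.034(6400) + 0.9(48.5) = 7 − 44.62 + 217.6 + 43.65 = 223.63.
∂Q_d/∂p = −1.94, so E_p = (−1.94)·(23/223.63) ≈ -0.200.
|E_p| < 1: demand is inelastic.

-0.200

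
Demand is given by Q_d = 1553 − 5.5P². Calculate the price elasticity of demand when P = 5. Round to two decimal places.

At P = 5, Q_d = 1415.5.
dQ_d/dP = −2·5.5·P = −55.
Point elasticity E = (dQ_d/dP)·(P/Q_d) = -55 × 5/1415.5 ≈ -0.19.
|E| < 1, so demand is inelastic at this price.

-0.19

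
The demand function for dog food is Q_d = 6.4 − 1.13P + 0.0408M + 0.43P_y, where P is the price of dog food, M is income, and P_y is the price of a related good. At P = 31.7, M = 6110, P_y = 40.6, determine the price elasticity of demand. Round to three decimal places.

Evaluating quantity at (P, M, P_y) gives Q_d = 6.4 − 1.13(31.7) + 0.0408(6110) + 0.43(40.6) = 6.4 − 35.821 + 249.288 + 17.458 = 237.325.
∂Q_d/∂P = −1.13, so E_p = (−1.13)·(31.7/237.325) ≈ -0.151.
|E_p| < 1: demand is inelastic.

-0.151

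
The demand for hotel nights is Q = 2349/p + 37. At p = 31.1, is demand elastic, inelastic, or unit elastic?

inelastic

At p = 31.1, Q = 112.5305.
dQ/dp = −2349/p² = −2.4286.
Point elasticity E = (dQ/dp)·(p/Q) = -2.4286 × 31.1/112.5305 ≈ -0.671.
|E| ≈ 0.671 < 1, so demand is inelastic.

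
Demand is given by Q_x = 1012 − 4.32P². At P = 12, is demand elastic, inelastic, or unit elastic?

elastic

At P = 12, Q_x = 389.92.
dQ_x/dP = −2·4.32·P = −103.68.
Point elasticity E = (dQ_x/dP)·(P/Q_x) = -103.68 × 12/389.92 ≈ -3.191.
|E| ≈ 3.191 > 1, so demand is elastic.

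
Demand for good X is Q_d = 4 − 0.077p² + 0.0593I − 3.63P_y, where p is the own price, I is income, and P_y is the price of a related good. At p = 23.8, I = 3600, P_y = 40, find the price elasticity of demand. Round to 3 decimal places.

-3.043

First evaluate Q_d: 4 − 0.077(23.8)² + 0.0593(3600) − 3.63(40) = 4 − 43.6159 + 213.48 − 145.2 = 28.6641.
∂Q_d/∂p = −2·0.077·p = -3.6652, so E_p = -3.6652·(23.8/28.6641) ≈ -3.043.
|E_p| > 1: demand is elastic.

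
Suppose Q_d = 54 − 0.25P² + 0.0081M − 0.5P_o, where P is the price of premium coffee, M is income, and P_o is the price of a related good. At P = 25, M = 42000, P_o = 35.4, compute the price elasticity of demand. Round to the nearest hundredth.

At the given point, Q_d = 54 − 0.25(25)² + 0.0081(42000) − 0.5(35.4) = 54 − 156.25 + 340.2 − 17.7 = 220.25.
∂Q_d/∂P = −2·0.25·P = -12.5, so E_p = -12.5·(25/220.25) ≈ -1.42.
|E_p| > 1: demand is elastic.

-1.42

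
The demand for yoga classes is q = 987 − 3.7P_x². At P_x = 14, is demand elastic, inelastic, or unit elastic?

elastic

At P_x = 14, q = 261.8.
dq/dP_x = −2·3.7·P_x = −103.6.
Point elasticity E = (dq/dP_x)·(P_x/q) = -103.6 × 14/261.8 ≈ -5.540.
|E| ≈ 5.540 > 1, so demand is elastic.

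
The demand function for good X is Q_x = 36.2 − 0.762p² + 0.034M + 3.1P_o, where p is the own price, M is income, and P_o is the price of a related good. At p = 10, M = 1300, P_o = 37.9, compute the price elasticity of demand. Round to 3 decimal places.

First evaluate Q_x: 36.2 − 0.762(10)² + 0.034(1300) + 3.1(37.9) = 36.2 − 76.2 + 44.2 + 117.49 = 121.69.
∂Q_x/∂p = −2·0.762·p = -15.24, so E_p = -15.24·(10/121.69) ≈ -1.252.
|E_p| > 1: demand is elastic.

-1.252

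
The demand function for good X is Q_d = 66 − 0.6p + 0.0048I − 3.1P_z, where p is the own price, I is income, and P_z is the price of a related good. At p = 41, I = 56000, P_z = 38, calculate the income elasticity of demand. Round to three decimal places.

1.397

At the given point, Q_d = 66 − 0.6(41) + 0.0048(56000) − 3.1(38) = 66 − 24.6 + 268.8 − 117.8 = 192.4.
∂Q_d/∂I = +0.0048, so E_I = 0.0048·(56000/192.4) ≈ 1.397.
E_I > 1: normal good (luxury).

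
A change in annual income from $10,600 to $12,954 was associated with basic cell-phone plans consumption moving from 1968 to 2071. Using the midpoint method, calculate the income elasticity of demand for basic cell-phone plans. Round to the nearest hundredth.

%ΔQ = (2071 − 1968)/[(1968+2071)/2] = 103/2019.5 ≈ 0.0510.
%ΔY = (12,954 − 10,600)/[(10,600+12,954)/2] = 2354/11777 ≈ 0.1999.
E_I = %ΔQ/%ΔY ≈ 0.26.
E_I ∈ (0,1): normal good (necessity).

0.26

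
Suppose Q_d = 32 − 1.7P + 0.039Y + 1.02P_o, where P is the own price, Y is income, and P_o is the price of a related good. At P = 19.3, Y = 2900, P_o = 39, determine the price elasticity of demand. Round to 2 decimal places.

Q_d = 32 − 1.7(19.3) + 0.039(2900) + 1.02(39) = 32 − 32.81 + 113.1 + 39.78 = 152.07.
∂Q_d/∂P = −1.7, so E_p = (−1.7)·(19.3/152.07) ≈ -0.22.
|E_p| < 1: demand is inelastic.

-0.22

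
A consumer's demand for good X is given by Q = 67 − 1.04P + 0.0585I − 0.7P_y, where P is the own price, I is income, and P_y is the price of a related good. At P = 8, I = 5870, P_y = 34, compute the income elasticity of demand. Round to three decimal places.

0.908

Evaluating quantity at (P, I, P_y) gives Q = 67 − 1.04(8) + 0.0585(5870) − 0.7(34) = 67 − 8.32 + 343.395 − 23.8 = 378.275.
∂Q/∂I = +0.0585, so E_I = 0.0585·(5870/378.275) ≈ 0.908.
E_I ∈ (0,1): normal good (necessity).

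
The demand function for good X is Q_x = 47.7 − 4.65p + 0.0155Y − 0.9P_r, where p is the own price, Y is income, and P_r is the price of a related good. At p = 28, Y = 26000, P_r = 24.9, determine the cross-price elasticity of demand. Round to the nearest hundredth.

-0.08

Q_x = 47.7 − 4.65(28) + 0.0155(26000) − 0.9(24.9) = 47.7 − 130.2 + 403 − 22.41 = 298.09.
∂Q_x/∂P_r = −0.9, so E_xy = -0.9·(24.9/298.09) ≈ -0.08.
E_xy < 0: the goods are complements.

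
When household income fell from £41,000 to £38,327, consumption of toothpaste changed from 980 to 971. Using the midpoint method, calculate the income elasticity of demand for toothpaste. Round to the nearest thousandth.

0.137

%ΔQ = (971 − 980)/[(980+971)/2] = -9/975.5 ≈ -0.0092.
%ΔI = (38,327 − 41,000)/[(41,000+38,327)/2] = -2673/39663.5 ≈ -0.0674.
E_I = %ΔQ/%ΔI ≈ 0.137.
E_I ∈ (0,1): normal good (necessity).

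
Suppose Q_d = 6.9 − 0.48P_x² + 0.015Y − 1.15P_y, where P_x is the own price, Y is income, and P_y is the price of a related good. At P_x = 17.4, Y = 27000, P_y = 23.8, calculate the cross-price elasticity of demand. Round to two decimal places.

Substituting, Q_d = 6.9 − 0.48(17.4)² + 0.015(27000) − 1.15(23.8) = 6.9 − 145.3248 + 405 − 27.37 = 239.2052.
∂Q_d/∂P_y = −1.15, so E_xy = -1.15·(23.8/239.2052) ≈ -0.11.
E_xy < 0: the goods are complements.

-0.11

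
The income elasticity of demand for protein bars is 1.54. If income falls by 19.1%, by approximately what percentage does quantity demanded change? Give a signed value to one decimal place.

%ΔQ ≈ E × %ΔI = (1.54) × (-19.1%) ≈ -29.4%.

-29.4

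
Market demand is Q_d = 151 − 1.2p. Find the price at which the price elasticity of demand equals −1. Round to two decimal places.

62.92

For linear demand Q_d = a − bp, E = −bp/(a − bp). |E| = 1 ⇒ bp = a − bp ⇒ p = a/(2b).
p = 151/(2·1.2) ≈ 62.92.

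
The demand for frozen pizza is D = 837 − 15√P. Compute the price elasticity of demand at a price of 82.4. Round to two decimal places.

-0.10

At P = 82.4, D = 700.8383.
dD/dP = −15/(2√P) = −15/(2·9.0774).
Point elasticity E = (dD/dP)·(P/D) = -0.8262 × 82.4/700.8383 ≈ -0.10.
|E| < 1, so demand is inelastic at this price.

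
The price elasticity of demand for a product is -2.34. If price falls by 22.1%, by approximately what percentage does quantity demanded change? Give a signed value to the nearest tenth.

%ΔQ ≈ E × %ΔP = (-2.34) × (-22.1%) ≈ 51.7%.

51.7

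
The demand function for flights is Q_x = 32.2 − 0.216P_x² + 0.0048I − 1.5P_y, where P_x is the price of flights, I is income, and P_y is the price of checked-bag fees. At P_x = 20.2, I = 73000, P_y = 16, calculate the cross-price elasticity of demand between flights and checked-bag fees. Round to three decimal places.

-0.089

Substituting, Q_x = 32.2 − 0.216(20.2)² + 0.0048(73000) − 1.5(16) = 32.2 − 88.1366 + 350.4 − 24 = 270.4634.
∂Q_x/∂P_y = −1.5, so E_xy = -1.5·(16/270.4634) ≈ -0.089.
E_xy < 0: the goods are complements.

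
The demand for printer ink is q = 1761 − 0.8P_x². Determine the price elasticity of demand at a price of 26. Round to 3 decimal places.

-0.886

At P_x = 26, q = 1220.2.
dq/dP_x = −2·0.8·P_x = −41.6.
Point elasticity E = (dq/dP_x)·(P_x/q) = -41.6 × 26/1220.2 ≈ -0.886.
|E| < 1, so demand is inelastic at this price.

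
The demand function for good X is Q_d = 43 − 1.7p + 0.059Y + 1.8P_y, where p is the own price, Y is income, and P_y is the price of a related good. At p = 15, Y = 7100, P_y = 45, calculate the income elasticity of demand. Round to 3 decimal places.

0.810

Substituting, Q_d = 43 − 1.7(15) + 0.059(7100) + 1.8(45) = 43 − 25.5 + 418.9 + 81 = 517.4.
∂Q_d/∂Y = +0.059, so E_I = 0.059·(7100/517.4) ≈ 0.810.
E_I ∈ (0,1): normal good (necessity).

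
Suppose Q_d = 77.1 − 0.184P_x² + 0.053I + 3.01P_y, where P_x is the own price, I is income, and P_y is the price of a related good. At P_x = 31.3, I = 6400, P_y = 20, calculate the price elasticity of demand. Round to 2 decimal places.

First evaluate Q_d: 77.1 − 0.184(31.3)² + 0.053(6400) + 3.01(20) = 77.1 − 180.263 + 339.2 + 60.2 = 296.237.
∂Q_d/∂P_x = −2·0.184·P_x = -11.5184, so E_p = -11.5184·(31.3/296.237) ≈ -1.22.
|E_p| > 1: demand is elastic.

-1.22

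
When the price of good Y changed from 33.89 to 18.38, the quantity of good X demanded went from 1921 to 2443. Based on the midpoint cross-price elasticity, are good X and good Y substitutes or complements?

%ΔQ_x = (2443 − 1921)/[(1921+2443)/2] = 522/2182 ≈ 0.2392.
%ΔP_y = (18.38 − 33.89)/[(33.89+18.38)/2] ≈ -0.5935.
E_xy = 0.2392/-0.5935 ≈ -0.403.
E_xy < 0, so the goods are complements.

complements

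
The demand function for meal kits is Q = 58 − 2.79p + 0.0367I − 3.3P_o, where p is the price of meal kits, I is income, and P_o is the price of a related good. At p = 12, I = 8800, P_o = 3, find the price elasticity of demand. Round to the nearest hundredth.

-0.10

Evaluating quantity at (p, I, P_o) gives Q = 58 − 2.79(12) + 0.0367(8800) − 3.3(3) = 58 − 33.48 + 322.96 − 9.9 = 337.58.
∂Q/∂p = −2.79, so E_p = (−2.79)·(12/337.58) ≈ -0.10.
|E_p| < 1: demand is inelastic.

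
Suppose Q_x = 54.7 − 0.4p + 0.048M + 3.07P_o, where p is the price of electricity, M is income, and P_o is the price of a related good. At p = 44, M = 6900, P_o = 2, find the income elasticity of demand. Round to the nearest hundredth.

0.88

First evaluate Q_x: 54.7 − 0.4(44) + 0.048(6900) + 3.07(2) = 54.7 − 17.6 + 331.2 + 6.14 = 374.44.
∂Q_x/∂M = +0.048, so E_I = 0.048·(6900/374.44) ≈ 0.88.
E_I ∈ (0,1): normal good (necessity).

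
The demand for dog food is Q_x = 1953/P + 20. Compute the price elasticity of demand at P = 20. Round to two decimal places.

At P = 20, Q_x = 117.65.
dQ_x/dP = −1953/P² = −4.8825.
Point elasticity E = (dQ_x/dP)·(P/Q_x) = -4.8825 × 20/117.65 ≈ -0.83.
|E| < 1, so demand is inelastic at this price.

-0.83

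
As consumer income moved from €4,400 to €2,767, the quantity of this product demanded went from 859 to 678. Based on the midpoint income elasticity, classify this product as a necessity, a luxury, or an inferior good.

necessity

%ΔQ = (678 − 859)/[(859+678)/2] = -181/768.5 ≈ -0.2355.
%ΔY = (2,767 − 4,400)/[(4,400+2,767)/2] = -1633/3583.5 ≈ -0.4557.
E_I = %ΔQ/%ΔY ≈ 0.517.
E_I ∈ (0,1): normal good (necessity).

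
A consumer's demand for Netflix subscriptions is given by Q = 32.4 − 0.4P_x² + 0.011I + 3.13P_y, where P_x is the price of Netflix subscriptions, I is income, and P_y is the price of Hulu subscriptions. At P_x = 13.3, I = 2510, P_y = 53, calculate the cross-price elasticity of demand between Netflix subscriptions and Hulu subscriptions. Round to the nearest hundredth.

First evaluate Q: 32.4 − 0.4(13.3)² + 0.011(2510) + 3.13(53) = 32.4 − 70.756 + 27.61 + 165.89 = 155.144.
∂Q/∂P_y = +3.13, so E_xy = 3.13·(53/155.144) ≈ 1.07.
E_xy > 0: the goods are substitutes.

1.07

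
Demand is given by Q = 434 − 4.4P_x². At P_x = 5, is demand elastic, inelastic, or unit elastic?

At P_x = 5, Q = 324.
dQ/dP_x = −2·4.4·P_x = −44.
Point elasticity E = (dQ/dP_x)·(P_x/Q) = -44 × 5/324 ≈ -0.679.
|E| ≈ 0.679 < 1, so demand is inelastic.

inelastic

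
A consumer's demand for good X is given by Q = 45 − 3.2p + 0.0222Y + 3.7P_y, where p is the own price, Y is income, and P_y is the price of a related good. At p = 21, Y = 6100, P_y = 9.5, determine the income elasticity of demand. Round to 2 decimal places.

0.91

First evaluate Q: 45 − 3.2(21) + 0.0222(6100) + 3.7(9.5) = 45 − 67.2 + 135.42 + 35.15 = 148.37.
∂Q/∂Y = +0.0222, so E_I = 0.0222·(6100/148.37) ≈ 0.91.
E_I ∈ (0,1): normal good (necessity).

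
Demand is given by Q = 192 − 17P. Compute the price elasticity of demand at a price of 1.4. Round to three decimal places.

-0.141

At P = 1.4, Q = 168.2.
dQ/dP = −17.
Point elasticity E = (dQ/dP)·(P/Q) = -17 × 1.4/168.2 ≈ -0.141.
|E| < 1, so demand is inelastic at this price.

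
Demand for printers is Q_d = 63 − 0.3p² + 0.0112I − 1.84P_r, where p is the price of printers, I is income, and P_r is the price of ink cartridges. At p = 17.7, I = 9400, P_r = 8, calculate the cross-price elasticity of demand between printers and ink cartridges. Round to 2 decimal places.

Q_d = 63 − 0.3(17.7)² + 0.0112(9400) − 1.84(8) = 63 − 93.987 + 105.28 − 14.72 = 59.573.
∂Q_d/∂P_r = −1.84, so E_xy = -1.84·(8/59.573) ≈ -0.25.
E_xy < 0: the goods are complements.

-0.25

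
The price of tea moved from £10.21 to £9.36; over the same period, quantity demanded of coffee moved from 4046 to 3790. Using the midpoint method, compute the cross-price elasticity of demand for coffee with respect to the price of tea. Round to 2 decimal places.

0.75

%ΔQ_x = (3790 − 4046)/[(4046+3790)/2] = -256/3918 ≈ -0.0653.
%ΔP_y = (9.36 − 10.21)/[(10.21+9.36)/2] ≈ -0.0869.
E_xy = -0.0653/-0.0869 ≈ 0.75.
E_xy > 0, so coffee and tea are substitutes.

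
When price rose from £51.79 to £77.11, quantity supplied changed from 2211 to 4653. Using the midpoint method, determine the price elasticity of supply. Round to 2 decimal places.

1.81

%Δq = (4653 − 2211)/[(2211 + 4653)/2] = 2442/3432 ≈ 0.7115.
%Δp = (77.11 − 51.79)/[(51.79 + 77.11)/2] = 25.32/64.45 ≈ 0.3929.
Arc elasticity E = %Δq/%Δp ≈ 0.7115/0.3929 ≈ 1.81.
|E| > 1: supply is elastic over this range.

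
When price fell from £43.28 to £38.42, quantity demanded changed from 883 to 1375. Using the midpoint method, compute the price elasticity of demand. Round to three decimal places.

-3.663

%Δq = (1375 − 883)/[(883 + 1375)/2] = 492/1129 ≈ 0.4358.
%ΔP = (38.42 − 43.28)/[(43.28 + 38.42)/2] = -4.86/40.85 ≈ -0.1190.
Arc elasticity E = %Δq/%ΔP ≈ 0.4358/-0.1190 ≈ -3.663.
|E| > 1: demand is elastic over this range.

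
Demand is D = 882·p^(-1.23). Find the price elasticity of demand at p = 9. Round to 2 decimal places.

-1.23

For a Cobb–Douglas (constant-elasticity) form D = A·p^α·…, the elasticity with respect to p equals the exponent α at every point.
Here the exponent on p is -1.23, so the price elasticity of demand is -1.23.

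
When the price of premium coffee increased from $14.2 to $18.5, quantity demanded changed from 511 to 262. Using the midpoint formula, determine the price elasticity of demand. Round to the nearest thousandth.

%Δq = (262 − 511)/[(511 + 262)/2] = -249/386.5 ≈ -0.6442.
%Δp = (18.5 − 14.2)/[(14.2 + 18.5)/2] = 4.3/16.35 ≈ 0.2630.
Arc elasticity E = %Δq/%Δp ≈ -0.6442/0.2630 ≈ -2.450.
|E| > 1: demand is elastic over this range.

-2.450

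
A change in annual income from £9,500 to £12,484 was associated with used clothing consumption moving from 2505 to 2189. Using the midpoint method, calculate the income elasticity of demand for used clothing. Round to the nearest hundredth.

-0.50

%ΔQ = (2189 − 2505)/[(2505+2189)/2] = -316/2347 ≈ -0.1346.
%ΔI = (12,484 − 9,500)/[(9,500+12,484)/2] = 2984/10992 ≈ 0.2715.
E_I = %ΔQ/%ΔI ≈ -0.50.
E_I < 0: inferior good.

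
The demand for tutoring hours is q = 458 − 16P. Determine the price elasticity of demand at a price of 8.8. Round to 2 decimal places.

-0.44

At P = 8.8, q = 317.2.
dq/dP = −16.
Point elasticity E = (dq/dP)·(P/q) = -16 × 8.8/317.2 ≈ -0.44.
|E| < 1, so demand is inelastic at this price.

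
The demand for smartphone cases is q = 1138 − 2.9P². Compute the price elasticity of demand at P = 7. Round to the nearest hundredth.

At P = 7, q = 995.9.
dq/dP = −2·2.9·P = −40.6.
Point elasticity E = (dq/dP)·(P/q) = -40.6 × 7/995.9 ≈ -0.29.
|E| < 1, so demand is inelastic at this price.

-0.29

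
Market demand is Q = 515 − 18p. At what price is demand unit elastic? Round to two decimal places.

For linear demand Q = a − bp, E = −bp/(a − bp). |E| = 1 ⇒ bp = a − bp ⇒ p = a/(2b).
p = 515/(2·18) ≈ 14.31.

14.31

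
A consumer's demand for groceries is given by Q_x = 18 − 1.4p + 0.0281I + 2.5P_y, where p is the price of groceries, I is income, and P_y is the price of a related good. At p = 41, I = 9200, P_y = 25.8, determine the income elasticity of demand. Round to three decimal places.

Substituting, Q_x = 18 − 1.4(41) + 0.0281(9200) + 2.5(25.8) = 18 − 57.4 + 258.52 + 64.5 = 283.62.
∂Q_x/∂I = +0.0281, so E_I = 0.0281·(9200/283.62) ≈ 0.912.
E_I ∈ (0,1): normal good (necessity).

0.912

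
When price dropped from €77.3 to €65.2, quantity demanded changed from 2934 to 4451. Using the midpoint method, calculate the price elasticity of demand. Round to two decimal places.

-2.42

%Δq = (4451 − 2934)/[(2934 + 4451)/2] = 1517/3692.5 ≈ 0.4108.
%ΔP = (65.2 − 77.3)/[(77.3 + 65.2)/2] = -12.1/71.25 ≈ -0.1698.
Arc elasticity E = %Δq/%ΔP ≈ 0.4108/-0.1698 ≈ -2.42.
|E| > 1: demand is elastic over this range.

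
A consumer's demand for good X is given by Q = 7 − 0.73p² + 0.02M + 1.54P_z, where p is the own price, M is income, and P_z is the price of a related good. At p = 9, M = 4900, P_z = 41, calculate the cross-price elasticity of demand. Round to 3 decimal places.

0.579

At the given point, Q = 7 − 0.73(9)² + 0.02(4900) + 1.54(41) = 7 − 59.13 + 98 + 63.14 = 109.01.
∂Q/∂P_z = +1.54, so E_xy = 1.54·(41/109.01) ≈ 0.579.
E_xy > 0: the goods are substitutes.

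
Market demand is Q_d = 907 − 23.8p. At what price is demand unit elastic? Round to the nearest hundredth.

19.05

For linear demand Q_d = a − bp, E = −bp/(a − bp). |E| = 1 ⇒ bp = a − bp ⇒ p = a/(2b).
p = 907/(2·23.8) ≈ 19.05.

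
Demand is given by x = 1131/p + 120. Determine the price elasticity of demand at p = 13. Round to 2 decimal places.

At p = 13, x = 207.
dx/dp = −1131/p² = −6.6923.
Point elasticity E = (dx/dp)·(p/x) = -6.6923 × 13/207 ≈ -0.42.
|E| < 1, so demand is inelastic at this price.

-0.42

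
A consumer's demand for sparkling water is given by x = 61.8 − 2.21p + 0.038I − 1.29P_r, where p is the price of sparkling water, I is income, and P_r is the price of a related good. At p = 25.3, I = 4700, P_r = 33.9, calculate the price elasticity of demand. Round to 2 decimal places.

-0.40

Evaluating quantity at (p, I, P_r) gives x = 61.8 − 2.21(25.3) + 0.038(4700) − 1.29(33.9) = 61.8 − 55.913 + 178.6 − 43.731 = 140.756.
∂x/∂p = −2.21, so E_p = (−2.21)·(25.3/140.756) ≈ -0.40.
|E_p| < 1: demand is inelastic.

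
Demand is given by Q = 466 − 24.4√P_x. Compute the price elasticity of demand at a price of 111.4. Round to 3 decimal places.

At P_x = 111.4, Q = 208.4673.
dQ/dP_x = −24.4/(2√P_x) = −24.4/(2·10.5546).
Point elasticity E = (dQ/dP_x)·(P_x/Q) = -1.1559 × 111.4/208.4673 ≈ -0.618.
|E| < 1, so demand is inelastic at this price.

-0.618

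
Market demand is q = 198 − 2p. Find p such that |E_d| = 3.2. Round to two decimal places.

75.43

Set −bp/(a − bp) = −3.2 ⇒ bp = 3.2(a − bp) ⇒ bp(1+3.2) = 3.2·a.
p = 3.2·198/(2·4.2) ≈ 75.43.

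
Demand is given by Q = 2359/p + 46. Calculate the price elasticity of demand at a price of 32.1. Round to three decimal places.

At p = 32.1, Q = 119.4891.
dQ/dp = −2359/p² = −2.2894.
Point elasticity E = (dQ/dp)·(p/Q) = -2.2894 × 32.1/119.4891 ≈ -0.615.
|E| < 1, so demand is inelastic at this price.

-0.615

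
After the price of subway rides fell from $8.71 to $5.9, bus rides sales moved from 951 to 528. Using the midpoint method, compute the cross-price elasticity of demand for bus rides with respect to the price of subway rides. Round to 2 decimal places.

%ΔQ_x = (528 − 951)/[(951+528)/2] = -423/739.5 ≈ -0.5720.
%ΔP_y = (5.9 − 8.71)/[(8.71+5.9)/2] ≈ -0.3847.
E_xy = -0.5720/-0.3847 ≈ 1.49.
E_xy > 0, so bus rides and subway rides are substitutes.

1.49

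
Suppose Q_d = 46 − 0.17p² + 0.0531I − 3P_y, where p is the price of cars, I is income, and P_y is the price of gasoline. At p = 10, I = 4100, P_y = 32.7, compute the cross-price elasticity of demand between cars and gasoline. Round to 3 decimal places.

Substituting, Q_d = 46 − 0.17(10)² + 0.0531(4100) − 3(32.7) = 46 − 17 + 217.71 − 98.1 = 148.61.
∂Q_d/∂P_y = −3, so E_xy = -3·(32.7/148.61) ≈ -0.660.
E_xy < 0: the goods are complements.

-0.660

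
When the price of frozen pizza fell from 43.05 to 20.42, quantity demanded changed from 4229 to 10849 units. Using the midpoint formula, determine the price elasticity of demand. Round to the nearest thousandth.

-1.231

%Δq = (10849 − 4229)/[(4229 + 10849)/2] = 6620/7539 ≈ 0.8781.
%Δp = (20.42 − 43.05)/[(43.05 + 20.42)/2] = -22.63/31.735 ≈ -0.7131.
Arc elasticity E = %Δq/%Δp ≈ 0.8781/-0.7131 ≈ -1.231.
|E| > 1: demand is elastic over this range.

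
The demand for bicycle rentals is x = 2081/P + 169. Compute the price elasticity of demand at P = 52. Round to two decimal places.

-0.19

At P = 52, x = 209.0192.
dx/dP = −2081/P² = −0.7696.
Point elasticity E = (dx/dP)·(P/x) = -0.7696 × 52/209.0192 ≈ -0.19.
|E| < 1, so demand is inelastic at this price.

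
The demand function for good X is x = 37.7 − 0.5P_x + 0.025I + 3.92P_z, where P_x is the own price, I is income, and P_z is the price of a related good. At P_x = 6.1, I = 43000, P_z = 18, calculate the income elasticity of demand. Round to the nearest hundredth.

First evaluate x: 37.7 − 0.5(6.1) + 0.025(43000) + 3.92(18) = 37.7 − 3.05 + 1075 + 70.56 = 1180.21.
∂x/∂I = +0.025, so E_I = 0.025·(43000/1180.21) ≈ 0.91.
E_I ∈ (0,1): normal good (necessity).

0.91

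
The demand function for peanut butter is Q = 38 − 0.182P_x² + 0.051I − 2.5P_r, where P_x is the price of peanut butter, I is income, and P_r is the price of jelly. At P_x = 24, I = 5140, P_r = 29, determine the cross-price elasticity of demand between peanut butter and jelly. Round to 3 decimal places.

-0.590

Q = 38 − 0.182(24)² + 0.051(5140) − 2.5(29) = 38 − 104.832 + 262.14 − 72.5 = 122.808.
∂Q/∂P_r = −2.5, so E_xy = -2.5·(29/122.808) ≈ -0.590.
E_xy < 0: the goods are complements.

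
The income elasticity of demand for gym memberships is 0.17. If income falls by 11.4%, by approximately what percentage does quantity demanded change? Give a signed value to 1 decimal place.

-1.9

%ΔQ ≈ E × %ΔI = (0.17) × (-11.4%) ≈ -1.9%.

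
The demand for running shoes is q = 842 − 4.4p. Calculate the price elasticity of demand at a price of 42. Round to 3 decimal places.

-0.281

At p = 42, q = 657.2.
dq/dp = −4.4.
Point elasticity E = (dq/dp)·(p/q) = -4.4 × 42/657.2 ≈ -0.281.
|E| < 1, so demand is inelastic at this price.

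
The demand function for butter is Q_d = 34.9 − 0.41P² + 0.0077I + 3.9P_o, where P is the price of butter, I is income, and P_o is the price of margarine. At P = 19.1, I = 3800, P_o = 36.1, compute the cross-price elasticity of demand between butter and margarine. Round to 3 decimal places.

Substituting, Q_d = 34.9 − 0.41(19.1)² + 0.0077(3800) + 3.9(36.1) = 34.9 − 149.5721 + 29.26 + 140.79 = 55.3779.
∂Q_d/∂P_o = +3.9, so E_xy = 3.9·(36.1/55.3779) ≈ 2.542.
E_xy > 0: the goods are substitutes.

2.542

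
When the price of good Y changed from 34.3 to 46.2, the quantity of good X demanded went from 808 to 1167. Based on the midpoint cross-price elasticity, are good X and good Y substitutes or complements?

%ΔQ_x = (1167 − 808)/[(808+1167)/2] = 359/987.5 ≈ 0.3635.
%ΔP_y = (46.2 − 34.3)/[(34.3+46.2)/2] ≈ 0.2957.
E_xy = 0.3635/0.2957 ≈ 1.230.
E_xy > 0, so the goods are substitutes.

substitutes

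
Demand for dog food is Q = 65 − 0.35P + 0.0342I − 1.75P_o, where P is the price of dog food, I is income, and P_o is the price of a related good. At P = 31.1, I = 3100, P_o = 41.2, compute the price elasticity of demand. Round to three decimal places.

-0.124

Substituting, Q = 65 − 0.35(31.1) + 0.0342(3100) − 1.75(41.2) = 65 − 10.885 + 106.02 − 72.1 = 88.035.
∂Q/∂P = −0.35, so E_p = (−0.35)·(31.1/88.035) ≈ -0.124.
|E_p| < 1: demand is inelastic.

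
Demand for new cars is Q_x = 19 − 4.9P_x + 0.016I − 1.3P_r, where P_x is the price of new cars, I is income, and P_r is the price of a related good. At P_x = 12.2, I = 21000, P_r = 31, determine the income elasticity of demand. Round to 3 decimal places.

Evaluating quantity at (P_x, I, P_r) gives Q_x = 19 − 4.9(12.2) + 0.016(21000) − 1.3(31) = 19 − 59.78 + 336 − 40.3 = 254.92.
∂Q_x/∂I = +0.016, so E_I = 0.016·(21000/254.92) ≈ 1.318.
E_I > 1: normal good (luxury).

1.318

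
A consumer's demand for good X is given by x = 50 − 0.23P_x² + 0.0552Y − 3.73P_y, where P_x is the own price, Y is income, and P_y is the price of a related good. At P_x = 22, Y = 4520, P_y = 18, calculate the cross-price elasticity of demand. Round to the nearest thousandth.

Substituting, x = 50 − 0.23(22)² + 0.0552(4520) − 3.73(18) = 50 − 111.32 + 249.504 − 67.14 = 121.044.
∂x/∂P_y = −3.73, so E_xy = -3.73·(18/121.044) ≈ -0.555.
E_xy < 0: the goods are complements.

-0.555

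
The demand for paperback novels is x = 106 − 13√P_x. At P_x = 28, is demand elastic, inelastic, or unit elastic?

inelastic

At P_x = 28, x = 37.2105.
dx/dP_x = −13/(2√P_x) = −13/(2·5.2915).
Point elasticity E = (dx/dP_x)·(P_x/x) = -1.2284 × 28/37.2105 ≈ -0.924.
|E| ≈ 0.924 < 1, so demand is inelastic.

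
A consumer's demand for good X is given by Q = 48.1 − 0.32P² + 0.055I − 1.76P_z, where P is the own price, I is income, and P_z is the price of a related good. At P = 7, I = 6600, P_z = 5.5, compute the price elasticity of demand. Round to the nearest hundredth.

-0.08

At the given point, Q = 48.1 − 0.32(7)² + 0.055(6600) − 1.76(5.5) = 48.1 − 15.68 + 363 − 9.68 = 385.74.
∂Q/∂P = −2·0.32·P = -4.48, so E_p = -4.48·(7/385.74) ≈ -0.08.
|E_p| < 1: demand is inelastic.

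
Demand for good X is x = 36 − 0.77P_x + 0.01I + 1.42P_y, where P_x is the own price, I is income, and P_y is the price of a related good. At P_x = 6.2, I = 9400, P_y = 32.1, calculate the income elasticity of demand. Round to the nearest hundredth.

0.55

At the given point, x = 36 − 0.77(6.2) + 0.01(9400) + 1.42(32.1) = 36 − 4.774 + 94 + 45.582 = 170.808.
∂x/∂I = +0.01, so E_I = 0.01·(9400/170.808) ≈ 0.55.
E_I ∈ (0,1): normal good (necessity).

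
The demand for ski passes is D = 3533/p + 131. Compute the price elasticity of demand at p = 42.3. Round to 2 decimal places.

At p = 42.3, D = 214.5225.
dD/dp = −3533/p² = −1.9745.
Point elasticity E = (dD/dp)·(p/D) = -1.9745 × 42.3/214.5225 ≈ -0.39.
|E| < 1, so demand is inelastic at this price.

-0.39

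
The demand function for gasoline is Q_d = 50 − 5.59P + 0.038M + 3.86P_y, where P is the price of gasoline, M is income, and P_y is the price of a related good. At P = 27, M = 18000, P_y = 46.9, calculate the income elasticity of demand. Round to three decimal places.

Evaluating quantity at (P, M, P_y) gives Q_d = 50 − 5.59(27) + 0.038(18000) + 3.86(46.9) = 50 − 150.93 + 684 + 181.034 = 764.104.
∂Q_d/∂M = +0.038, so E_I = 0.038·(18000/764.104) ≈ 0.895.
E_I ∈ (0,1): normal good (necessity).

0.895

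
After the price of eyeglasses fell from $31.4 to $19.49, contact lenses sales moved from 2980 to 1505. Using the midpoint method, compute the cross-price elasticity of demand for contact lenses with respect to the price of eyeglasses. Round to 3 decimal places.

%ΔQ_x = (1505 − 2980)/[(2980+1505)/2] = -1475/2242.5 ≈ -0.6577.
%ΔP_y = (19.49 − 31.4)/[(31.4+19.49)/2] ≈ -0.4681.
E_xy = -0.6577/-0.4681 ≈ 1.405.
E_xy > 0, so contact lenses and eyeglasses are substitutes.

1.405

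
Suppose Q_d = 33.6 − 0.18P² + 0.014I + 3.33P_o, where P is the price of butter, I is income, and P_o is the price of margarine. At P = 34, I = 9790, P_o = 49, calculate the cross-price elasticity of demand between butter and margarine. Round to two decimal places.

At the given point, Q_d = 33.6 − 0.18(34)² + 0.014(9790) + 3.33(49) = 33.6 − 208.08 + 137.06 + 163.17 = 125.75.
∂Q_d/∂P_o = +3.33, so E_xy = 3.33·(49/125.75) ≈ 1.30.
E_xy > 0: the goods are substitutes.

1.30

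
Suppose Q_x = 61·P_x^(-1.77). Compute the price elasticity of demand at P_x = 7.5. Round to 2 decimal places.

For a Cobb–Douglas (constant-elasticity) form Q_x = A·P_x^α·…, the elasticity with respect to P_x equals the exponent α at every point.
Here the exponent on P_x is -1.77, so the price elasticity of demand is -1.77.

-1.77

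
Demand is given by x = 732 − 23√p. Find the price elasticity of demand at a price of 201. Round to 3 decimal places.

At p = 201, x = 405.9187.
dx/dp = −23/(2√p) = −23/(2·14.1774).
Point elasticity E = (dx/dp)·(p/x) = -0.8111 × 201/405.9187 ≈ -0.402.
|E| < 1, so demand is inelastic at this price.

-0.402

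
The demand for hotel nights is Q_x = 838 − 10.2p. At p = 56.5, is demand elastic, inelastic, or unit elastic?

elastic

At p = 56.5, Q_x = 261.7.
dQ_x/dp = −10.2.
Point elasticity E = (dQ_x/dp)·(p/Q_x) = -10.2 × 56.5/261.7 ≈ -2.202.
|E| ≈ 2.202 > 1, so demand is elastic.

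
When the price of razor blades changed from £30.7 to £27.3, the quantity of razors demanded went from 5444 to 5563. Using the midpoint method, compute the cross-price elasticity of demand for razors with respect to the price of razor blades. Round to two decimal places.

%ΔQ_x = (5563 − 5444)/[(5444+5563)/2] = 119/5503.5 ≈ 0.0216.
%ΔP_y = (27.3 − 30.7)/[(30.7+27.3)/2] ≈ -0.1172.
E_xy = 0.0216/-0.1172 ≈ -0.18.
E_xy < 0, so razors and razor blades are complements.

-0.18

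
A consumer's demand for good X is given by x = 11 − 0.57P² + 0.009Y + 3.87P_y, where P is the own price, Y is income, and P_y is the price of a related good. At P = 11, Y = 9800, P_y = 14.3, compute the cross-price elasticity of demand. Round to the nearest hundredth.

0.65

At the given point, x = 11 − 0.57(11)² + 0.009(9800) + 3.87(14.3) = 11 − 68.97 + 88.2 + 55.341 = 85.571.
∂x/∂P_y = +3.87, so E_xy = 3.87·(14.3/85.571) ≈ 0.65.
E_xy > 0: the goods are substitutes.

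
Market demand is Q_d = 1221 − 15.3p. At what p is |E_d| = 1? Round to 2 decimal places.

For linear demand Q_d = a − bp, E = −bp/(a − bp). |E| = 1 ⇒ bp = a − bp ⇒ p = a/(2b).
p = 1221/(2·15.3) ≈ 39.90.

39.90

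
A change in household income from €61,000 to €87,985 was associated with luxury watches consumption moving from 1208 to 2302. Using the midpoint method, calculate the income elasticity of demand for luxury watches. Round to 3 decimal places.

1.721

%ΔQ = (2302 − 1208)/[(1208+2302)/2] = 1094/1755 ≈ 0.6234.
%ΔY = (87,985 − 61,000)/[(61,000+87,985)/2] = 26985/74492.5 ≈ 0.3623.
E_I = %ΔQ/%ΔY ≈ 1.721.
E_I > 1: normal good (luxury).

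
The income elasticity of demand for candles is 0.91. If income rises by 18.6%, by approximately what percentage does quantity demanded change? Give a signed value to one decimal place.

16.9

%ΔQ ≈ E × %ΔI = (0.91) × (18.6%) ≈ 16.9%.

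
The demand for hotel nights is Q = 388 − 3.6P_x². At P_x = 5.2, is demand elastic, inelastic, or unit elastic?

inelastic

At P_x = 5.2, Q = 290.656.
dQ/dP_x = −2·3.6·P_x = −37.44.
Point elasticity E = (dQ/dP_x)·(P_x/Q) = -37.44 × 5.2/290.656 ≈ -0.670.
|E| ≈ 0.670 < 1, so demand is inelastic.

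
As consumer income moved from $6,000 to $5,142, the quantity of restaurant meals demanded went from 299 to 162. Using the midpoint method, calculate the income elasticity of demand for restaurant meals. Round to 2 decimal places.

3.86

%ΔQ = (162 − 299)/[(299+162)/2] = -137/230.5 ≈ -0.5944.
%ΔI = (5,142 − 6,000)/[(6,000+5,142)/2] = -858/5571 ≈ -0.1540.
E_I = %ΔQ/%ΔI ≈ 3.86.
E_I > 1: normal good (luxury).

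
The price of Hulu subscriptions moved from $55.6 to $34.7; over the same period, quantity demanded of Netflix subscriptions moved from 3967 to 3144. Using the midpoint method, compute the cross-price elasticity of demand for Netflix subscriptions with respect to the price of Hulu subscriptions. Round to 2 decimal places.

0.50

%ΔQ_x = (3144 − 3967)/[(3967+3144)/2] = -823/3555.5 ≈ -0.2315.
%ΔP_y = (34.7 − 55.6)/[(55.6+34.7)/2] ≈ -0.4629.
E_xy = -0.2315/-0.4629 ≈ 0.50.
E_xy > 0, so Netflix subscriptions and Hulu subscriptions are substitutes.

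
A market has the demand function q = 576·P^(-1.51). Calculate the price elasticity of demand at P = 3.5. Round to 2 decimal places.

-1.51

For a Cobb–Douglas (constant-elasticity) form q = A·P^α·…, the elasticity with respect to P equals the exponent α at every point.
Here the exponent on P is -1.51, so the price elasticity of demand is -1.51.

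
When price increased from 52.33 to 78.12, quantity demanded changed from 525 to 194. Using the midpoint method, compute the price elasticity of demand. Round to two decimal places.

%Δq = (194 − 525)/[(525 + 194)/2] = -331/359.5 ≈ -0.9207.
%ΔP = (78.12 − 52.33)/[(52.33 + 78.12)/2] = 25.79/65.225 ≈ 0.3954.
Arc elasticity E = %Δq/%ΔP ≈ -0.9207/0.3954 ≈ -2.33.
|E| > 1: demand is elastic over this range.

-2.33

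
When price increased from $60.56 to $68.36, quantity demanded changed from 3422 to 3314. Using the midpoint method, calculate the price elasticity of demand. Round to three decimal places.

-0.265

%Δq = (3314 − 3422)/[(3422 + 3314)/2] = -108/3368 ≈ -0.0321.
%ΔP = (68.36 − 60.56)/[(60.56 + 68.36)/2] = 7.8/64.46 ≈ 0.1210.
Arc elasticity E = %Δq/%ΔP ≈ -0.0321/0.1210 ≈ -0.265.
|E| < 1: demand is inelastic over this range.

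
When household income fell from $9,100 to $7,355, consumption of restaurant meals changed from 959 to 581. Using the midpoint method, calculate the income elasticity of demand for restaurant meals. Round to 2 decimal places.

2.31

%ΔQ = (581 − 959)/[(959+581)/2] = -378/770 ≈ -0.4909.
%ΔI = (7,355 − 9,100)/[(9,100+7,355)/2] = -1745/8227.5 ≈ -0.2121.
E_I = %ΔQ/%ΔI ≈ 2.31.
E_I > 1: normal good (luxury).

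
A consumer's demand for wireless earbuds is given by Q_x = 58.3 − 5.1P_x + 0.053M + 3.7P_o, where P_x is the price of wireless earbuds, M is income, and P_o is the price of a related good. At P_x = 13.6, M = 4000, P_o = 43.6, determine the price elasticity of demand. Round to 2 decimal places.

-0.19

Evaluating quantity at (P_x, M, P_o) gives Q_x = 58.3 − 5.1(13.6) + 0.053(4000) + 3.7(43.6) = 58.3 − 69.36 + 212 + 161.32 = 362.26.
∂Q_x/∂P_x = −5.1, so E_p = (−5.1)·(13.6/362.26) ≈ -0.19.
|E_p| < 1: demand is inelastic.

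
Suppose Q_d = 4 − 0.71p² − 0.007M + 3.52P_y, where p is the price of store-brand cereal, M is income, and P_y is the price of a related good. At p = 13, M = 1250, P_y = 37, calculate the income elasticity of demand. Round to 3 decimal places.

-1.591

Evaluating quantity at (p, M, P_y) gives Q_d = 4 − 0.71(13)² − 0.007(1250) + 3.52(37) = 4 − 119.99 − 8.75 + 130.24 = 5.5.
∂Q_d/∂M = −0.007, so E_I = -0.007·(1250/5.5) ≈ -1.591.
E_I < 0: inferior good.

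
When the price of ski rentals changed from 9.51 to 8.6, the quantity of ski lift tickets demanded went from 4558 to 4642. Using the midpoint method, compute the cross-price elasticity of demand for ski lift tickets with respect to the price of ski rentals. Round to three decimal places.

%ΔQ_x = (4642 − 4558)/[(4558+4642)/2] = 84/4600 ≈ 0.0183.
%ΔP_y = (8.6 − 9.51)/[(9.51+8.6)/2] ≈ -0.1005.
E_xy = 0.0183/-0.1005 ≈ -0.182.
E_xy < 0, so ski lift tickets and ski rentals are complements.

-0.182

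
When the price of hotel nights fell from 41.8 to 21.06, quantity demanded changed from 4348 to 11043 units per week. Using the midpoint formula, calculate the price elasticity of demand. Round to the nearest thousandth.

%Δq = (11043 − 4348)/[(4348 + 11043)/2] = 6695/7695.5 ≈ 0.8700.
%Δp = (21.06 − 41.8)/[(41.8 + 21.06)/2] = -20.74/31.43 ≈ -0.6599.
Arc elasticity E = %Δq/%Δp ≈ 0.8700/-0.6599 ≈ -1.318.
|E| > 1: demand is elastic over this range.

-1.318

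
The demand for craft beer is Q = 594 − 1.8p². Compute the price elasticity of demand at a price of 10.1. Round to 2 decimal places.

-0.89

At p = 10.1, Q = 410.382.
dQ/dp = −2·1.8·p = −36.36.
Point elasticity E = (dQ/dp)·(p/Q) = -36.36 × 10.1/410.382 ≈ -0.89.
|E| < 1, so demand is inelastic at this price.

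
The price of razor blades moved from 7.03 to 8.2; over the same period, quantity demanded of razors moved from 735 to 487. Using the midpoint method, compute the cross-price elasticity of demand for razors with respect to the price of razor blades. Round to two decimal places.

%ΔQ_x = (487 − 735)/[(735+487)/2] = -248/611 ≈ -0.4059.
%ΔP_y = (8.2 − 7.03)/[(7.03+8.2)/2] ≈ 0.1536.
E_xy = -0.4059/0.1536 ≈ -2.64.
E_xy < 0, so razors and razor blades are complements.

-2.64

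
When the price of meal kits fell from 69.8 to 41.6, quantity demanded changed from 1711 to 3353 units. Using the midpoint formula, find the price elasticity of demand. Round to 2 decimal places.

-1.28

%Δq = (3353 − 1711)/[(1711 + 3353)/2] = 1642/2532 ≈ 0.6485.
%ΔP = (41.6 − 69.8)/[(69.8 + 41.6)/2] = -28.2/55.7 ≈ -0.5063.
Arc elasticity E = %Δq/%ΔP ≈ 0.6485/-0.5063 ≈ -1.28.
|E| > 1: demand is elastic over this range.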